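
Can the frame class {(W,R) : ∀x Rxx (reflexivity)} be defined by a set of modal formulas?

The condition is reflexivity. A defining modal formula is □r → r.
Suppose □r→r is valid. At any x set V(r)={w : Rxw}. Then □r holds at x, so r holds at x, i.e. Rxx.

Definable; □r → r defines it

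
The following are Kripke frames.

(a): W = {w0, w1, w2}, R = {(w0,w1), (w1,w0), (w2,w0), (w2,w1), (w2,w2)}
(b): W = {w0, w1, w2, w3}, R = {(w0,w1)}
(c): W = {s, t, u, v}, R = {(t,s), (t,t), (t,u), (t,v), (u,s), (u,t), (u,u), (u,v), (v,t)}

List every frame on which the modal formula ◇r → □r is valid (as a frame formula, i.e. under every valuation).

The schema corresponds to partial functionality: ∀x ∀y ∀z (Rxy ∧ Rxz → y = z).
(a): fails — w2 sees both w0 and w1.
(b): holds.
(c): fails — t sees both s and t.

(b)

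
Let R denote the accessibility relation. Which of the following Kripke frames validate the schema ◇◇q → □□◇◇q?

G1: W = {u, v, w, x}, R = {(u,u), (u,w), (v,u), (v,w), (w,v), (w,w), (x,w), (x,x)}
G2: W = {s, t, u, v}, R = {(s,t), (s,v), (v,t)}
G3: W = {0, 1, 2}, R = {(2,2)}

G3

The schema corresponds to a generalized confluence (Geach) condition: ∀x ∀y ∀z ((xR²y ∧ xR²z) → ∃w (y = w ∧ zR²w)).
G1: fails — xR²x, xR²v but no t with x=t and vR²t.
G2: fails — sR²t, sR²t but no w with t=w and tR²w.
G3: holds.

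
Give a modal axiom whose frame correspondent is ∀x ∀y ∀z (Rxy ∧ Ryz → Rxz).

A defining formula is □ψ → □□ψ (the 4 axiom).
Suppose □ψ→□□ψ is valid. Take Rxy, Ryz and set V(ψ)={w : Rxw}. Then □ψ at x, so □□ψ at x, so □ψ at y, so ψ at z, i.e. Rxz.

□ψ → □□ψ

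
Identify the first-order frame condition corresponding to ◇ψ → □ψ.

Partial functionality

Suppose ◇ψ→□ψ is valid. Take Rxy, Rxz and set V(ψ)={y}. Then ◇ψ at x, so □ψ at x, so ψ at z, i.e. z=y.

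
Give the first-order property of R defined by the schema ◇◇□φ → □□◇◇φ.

∀x ∀y ∀z ((xR²y ∧ xR²z) → ∃w (yRw ∧ zR²w))

This is a Sahlqvist (Geach-type) schema ◇^2□^1φ → □^2◇^2φ.
Minimal-valuation argument: fix x; take any y with xR^2y and any z with xR^2z. Set V(φ) to the set of worlds R-reachable from y in exactly 1 step. Then □^1φ holds at y, so the antecedent holds at x; validity forces ◇^2φ at z, giving a w with zR^2w and yR^1w.
First-order correspondent: ∀x ∀y ∀z ((xR²y ∧ xR²z) → ∃w (yRw ∧ zR²w)).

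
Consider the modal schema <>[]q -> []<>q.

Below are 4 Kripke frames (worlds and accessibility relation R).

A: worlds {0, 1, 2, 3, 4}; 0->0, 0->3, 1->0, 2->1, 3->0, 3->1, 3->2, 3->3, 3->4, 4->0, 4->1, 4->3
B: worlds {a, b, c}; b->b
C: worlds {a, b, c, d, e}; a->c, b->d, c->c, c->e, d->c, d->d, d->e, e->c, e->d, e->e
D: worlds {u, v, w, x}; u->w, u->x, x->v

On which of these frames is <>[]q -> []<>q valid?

The schema corresponds to convergence: forall x forall y forall z (Rxy & Rxz -> exists w (Ryw & Rzw)).
A: fails — R32 and R31 but 2 and 1 have no common successor.
B: satisfies the condition.
C: satisfies the condition.
D: fails — Ruw and Ruw but w and w have no common successor.
Valid on: B, C.

B, C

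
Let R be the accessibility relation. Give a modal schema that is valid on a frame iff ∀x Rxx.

This is reflexivity; the standard corresponding axiom is T: □s → s.
Suppose □s→s is valid. At any x set V(s)={w : Rxw}. Then □s holds at x, so s holds at x, i.e. Rxx.

□s → s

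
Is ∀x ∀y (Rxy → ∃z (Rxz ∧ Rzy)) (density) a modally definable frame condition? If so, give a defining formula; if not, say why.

Yes — defined by □□r → □r

Yes: it is density, defined by the C4 schema □□r → □r.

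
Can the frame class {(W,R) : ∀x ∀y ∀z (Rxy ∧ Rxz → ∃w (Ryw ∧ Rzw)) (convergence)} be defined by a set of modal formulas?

Definable; ◇□p → □◇p defines it

This is a Sahlqvist condition; the .2 axiom ◇□p → □◇p defines it.
Suppose ◇□p→□◇p is valid. Take Rxy, Rxz and set V(p)={w : Ryw}. Then □p at y so ◇□p at x, so □◇p at x, so ◇p at z, giving w with Rzw and Ryw.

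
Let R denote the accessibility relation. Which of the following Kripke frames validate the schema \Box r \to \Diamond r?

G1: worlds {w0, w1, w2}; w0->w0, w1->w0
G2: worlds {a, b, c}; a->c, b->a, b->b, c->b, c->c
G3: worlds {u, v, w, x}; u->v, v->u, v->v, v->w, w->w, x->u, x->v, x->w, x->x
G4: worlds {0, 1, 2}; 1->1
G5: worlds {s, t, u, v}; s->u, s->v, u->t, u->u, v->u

G2, G3

The schema corresponds to seriality: \forall x \exists y Rxy.
G1: fails — world w2 has no successor.
G2: ✓.
G3: ✓.
G4: fails — world 0 has no successor.
G5: fails — world t has no successor.
Valid on: G2, G3.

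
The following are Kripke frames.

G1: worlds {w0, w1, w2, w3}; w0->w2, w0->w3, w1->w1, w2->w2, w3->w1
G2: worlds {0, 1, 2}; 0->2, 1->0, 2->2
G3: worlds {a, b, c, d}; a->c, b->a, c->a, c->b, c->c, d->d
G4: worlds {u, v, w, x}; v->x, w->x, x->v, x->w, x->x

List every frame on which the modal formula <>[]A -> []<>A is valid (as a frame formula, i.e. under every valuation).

The schema corresponds to convergence: forall x forall y forall z (Rxy & Rxz -> exists w (Ryw & Rzw)).
G1: fails — Rw0w2 and Rw0w3 but w2 and w3 have no common successor.
G2: holds.
G3: fails — Rcb and Rca but b and a have no common successor.
G4: holds.
Valid on: G2, G4.

G2, G4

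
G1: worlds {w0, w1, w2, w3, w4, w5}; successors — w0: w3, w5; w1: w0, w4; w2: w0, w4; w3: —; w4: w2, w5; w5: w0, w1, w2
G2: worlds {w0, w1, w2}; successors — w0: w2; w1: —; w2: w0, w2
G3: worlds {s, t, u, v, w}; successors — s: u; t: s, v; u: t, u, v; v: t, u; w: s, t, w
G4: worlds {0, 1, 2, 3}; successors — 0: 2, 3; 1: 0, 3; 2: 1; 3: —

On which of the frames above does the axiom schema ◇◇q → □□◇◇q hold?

Frame correspondent (Sahlqvist): ∀x ∀y ∀z ((xR²y ∧ xR²z) → ∃w (y = w ∧ zR²w)) — i.e. a generalized confluence (Geach) condition.
G1: fails — w0R²w0, w0R²w1 but no w with w0=w and w1R²w.
G2: satisfies the condition.
G3: fails — sR²v, sR²t but no w* with v=w* and tR²w*.
G4: fails — 0R²1, 0R²1 but no w with 1=w and 1R²w.
Valid on: G2.

G2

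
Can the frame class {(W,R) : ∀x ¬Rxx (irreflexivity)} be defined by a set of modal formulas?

No — not modally definable

If a class were modally definable it would be closed under surjective bounded morphisms (Goldblatt–Thomason).
The 2-cycle (worlds w0,w1 with w0→w1→w0) is irreflexive, and the map sending every world to a single reflexive point • is a surjective bounded morphism (forth: every edge maps to (•,•); back: every world has a successor). So any modal formula valid on the 2-cycle is also valid on the reflexive point, which is not irreflexive.
Hence irreflexivity is not modally definable.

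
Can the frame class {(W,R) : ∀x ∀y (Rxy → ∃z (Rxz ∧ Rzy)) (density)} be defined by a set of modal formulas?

Yes, by □□r → □r

Yes: it is density, defined by the C4 schema □□r → □r.
Suppose □□r→□r is valid. Take Rxy and set V(r)={w : xR²w}. Then □□r at x, so □r at x, so r at y, i.e. ∃z(Rxz∧Rzy).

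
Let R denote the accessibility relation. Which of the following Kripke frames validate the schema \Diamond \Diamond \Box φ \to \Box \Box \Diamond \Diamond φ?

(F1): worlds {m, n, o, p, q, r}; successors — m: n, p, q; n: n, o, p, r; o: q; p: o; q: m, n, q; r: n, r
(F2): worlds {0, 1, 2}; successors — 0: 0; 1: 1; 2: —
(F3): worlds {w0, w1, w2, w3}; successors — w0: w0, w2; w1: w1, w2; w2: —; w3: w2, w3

Frame correspondent (Sahlqvist): \forall x \forall y \forall z ((x R^2 y \wedge x R^2 z) \to \exists w (yRw \wedge z R^2 w)) — i.e. a generalized confluence (Geach) condition.
(F1): fails — mR²n, mR²p but no w with nRw and pR²w.
(F2): satisfies the condition.
(F3): fails — w0R²w0, w0R²w2 but no w with w0Rw and w2R²w.

(F2)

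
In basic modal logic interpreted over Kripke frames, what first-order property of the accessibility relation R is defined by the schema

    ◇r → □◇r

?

the Euclidean property: ∀x ∀y ∀z (Rxy ∧ Rxz → Ryz)

Suppose ◇r→□◇r is valid. Take Rxy, Rxz and set V(r)={y}. Then ◇r at x, so □◇r at x, so ◇r at z, so some w with Rzw has r; w=y, i.e. Rzy. By symmetry of the argument, Ryz.
Conversely, any frame satisfying ∀x ∀y ∀z (Rxy ∧ Rxz → Ryz) validates the schema.
So the correspondent is the Euclidean property.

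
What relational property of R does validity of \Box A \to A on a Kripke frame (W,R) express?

Suppose □A→A is valid. At any x set V(A)={w : Rxw}. Then □A holds at x, so A holds at x, i.e. Rxx.
Conversely, any frame satisfying \forall x Rxx validates the schema.
Frame condition: \forall x Rxx.

reflexivity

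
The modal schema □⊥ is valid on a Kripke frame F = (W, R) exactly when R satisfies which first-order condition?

emptiness of R: ∀x ∀y ¬Rxy

□⊥ is valid iff no world has any successor (otherwise □⊥ fails at any world with one).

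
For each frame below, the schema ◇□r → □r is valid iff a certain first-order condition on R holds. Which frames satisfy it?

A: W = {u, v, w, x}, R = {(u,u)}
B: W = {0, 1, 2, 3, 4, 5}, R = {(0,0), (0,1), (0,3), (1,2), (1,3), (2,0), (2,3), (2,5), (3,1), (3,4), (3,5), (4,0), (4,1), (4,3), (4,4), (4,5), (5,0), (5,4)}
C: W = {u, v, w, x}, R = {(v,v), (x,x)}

The schema corresponds to the Euclidean property: ∀x ∀y ∀z (Rxy ∧ Rxz → Ryz).
A: ✓.
B: fails — R01 and R00 but not R10.
C: ✓.
Valid on: A, C.

A, C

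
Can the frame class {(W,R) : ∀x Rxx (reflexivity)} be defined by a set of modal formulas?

Definable; □p → p defines it

This is a Sahlqvist condition; the T axiom □p → p defines it.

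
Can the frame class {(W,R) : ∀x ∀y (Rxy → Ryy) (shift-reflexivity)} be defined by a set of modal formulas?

Yes: it is shift-reflexivity, defined by the T□ schema □(□p → p).

Yes, by □(□p → p)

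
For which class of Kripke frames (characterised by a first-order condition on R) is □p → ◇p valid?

seriality: ∀x ∃y Rxy

This schema is the D axiom.
It corresponds to seriality: ∀x ∃y Rxy.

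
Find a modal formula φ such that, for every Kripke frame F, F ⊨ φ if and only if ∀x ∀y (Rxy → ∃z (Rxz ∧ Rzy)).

This is density; the standard corresponding axiom is C4: □□p → □p.
Suppose □□p→□p is valid. Take Rxy and set V(p)={w : xR²w}. Then □□p at x, so □p at x, so p at y, i.e. ∃z(Rxz∧Rzy).

□□p → □p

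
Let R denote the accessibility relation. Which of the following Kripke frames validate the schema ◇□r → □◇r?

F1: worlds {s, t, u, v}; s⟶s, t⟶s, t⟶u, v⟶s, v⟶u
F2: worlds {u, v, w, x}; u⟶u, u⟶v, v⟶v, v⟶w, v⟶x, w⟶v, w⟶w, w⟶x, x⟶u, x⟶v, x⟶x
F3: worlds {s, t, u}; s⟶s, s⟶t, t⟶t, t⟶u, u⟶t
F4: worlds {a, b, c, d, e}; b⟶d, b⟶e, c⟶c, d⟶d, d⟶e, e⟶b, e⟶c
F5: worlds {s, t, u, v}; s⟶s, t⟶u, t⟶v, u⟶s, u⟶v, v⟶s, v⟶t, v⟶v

The schema corresponds to convergence: ∀x ∀y ∀z (Rxy ∧ Rxz → ∃w (Ryw ∧ Rzw)).
F1: fails — Rts and Rtu but s and u have no common successor.
F2: satisfies the condition.
F3: satisfies the condition.
F4: fails — Rbe and Rbd but e and d have no common successor.
F5: fails — Rvt and Rvs but t and s have no common successor.

F2, F3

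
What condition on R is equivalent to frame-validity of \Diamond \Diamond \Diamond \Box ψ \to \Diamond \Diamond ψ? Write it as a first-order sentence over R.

This is a Sahlqvist (Geach-type) schema ◇^3□^1ψ → □^0◇^2ψ.
First-order correspondent: \forall x \forall y (x R^3 y \to \exists w (yRw \wedge x R^2 w)).

\forall x \forall y (x R^3 y \to \exists w (yRw \wedge x R^2 w))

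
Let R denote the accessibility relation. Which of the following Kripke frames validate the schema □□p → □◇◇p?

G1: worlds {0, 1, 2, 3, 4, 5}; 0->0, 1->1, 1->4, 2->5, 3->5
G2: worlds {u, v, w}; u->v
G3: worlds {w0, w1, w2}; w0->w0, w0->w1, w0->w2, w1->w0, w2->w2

G3

The schema corresponds to a generalized confluence (Geach) condition: ∀x ∀z (xRz → ∃w (xR²w ∧ zR²w)).
G1: fails — 1R4 but no w with 1R²w and 4R²w.
G2: fails — uRv but no t with uR²t and vR²t.
G3: ✓.
Valid on: G3.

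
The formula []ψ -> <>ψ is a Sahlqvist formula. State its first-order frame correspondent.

seriality

This schema is the D axiom.
Its frame correspondent is seriality — forall x exists y Rxy.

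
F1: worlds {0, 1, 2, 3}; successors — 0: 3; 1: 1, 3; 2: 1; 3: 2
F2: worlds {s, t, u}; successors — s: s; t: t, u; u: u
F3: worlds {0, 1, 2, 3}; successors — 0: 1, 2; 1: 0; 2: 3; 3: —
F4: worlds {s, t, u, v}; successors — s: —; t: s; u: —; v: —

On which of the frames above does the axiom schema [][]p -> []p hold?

The schema corresponds to density: forall x forall y (Rxy -> exists z (Rxz & Rzy)).
F1: fails — R32 but no z with R3z and Rz2.
F2: ✓.
F3: fails — R01 but no z with R0z and Rz1.
F4: fails — Rts but no z with Rtz and Rzs.

F2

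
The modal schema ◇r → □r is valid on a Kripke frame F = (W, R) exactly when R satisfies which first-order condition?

partial functionality

Suppose ◇r→□r is valid. Take Rxy, Rxz and set V(r)={y}. Then ◇r at x, so □r at x, so r at z, i.e. z=y.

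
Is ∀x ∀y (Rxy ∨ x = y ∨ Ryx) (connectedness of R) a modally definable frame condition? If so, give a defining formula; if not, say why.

No — not modally definable

If a class were modally definable it would be closed under disjoint unions (Goldblatt–Thomason).
Take 3 disjoint single-world reflexive frames: each is trivially connected, but their disjoint union has 3 worlds with no edge between distinct components, so it is not connected.
So the class is not modally definable.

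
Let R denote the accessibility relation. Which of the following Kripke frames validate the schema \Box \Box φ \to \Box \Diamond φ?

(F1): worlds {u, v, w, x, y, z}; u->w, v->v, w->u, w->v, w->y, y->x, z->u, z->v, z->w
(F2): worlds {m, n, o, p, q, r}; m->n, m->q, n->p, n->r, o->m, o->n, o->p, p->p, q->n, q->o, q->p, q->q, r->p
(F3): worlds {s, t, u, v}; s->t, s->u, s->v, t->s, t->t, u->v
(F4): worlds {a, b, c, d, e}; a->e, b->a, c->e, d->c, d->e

(F2)

The schema corresponds to a generalized confluence (Geach) condition: \forall x \forall z (xRz \to \exists w (x R^2 w \wedge zRw)).
(F1): fails — yRx but no t with yR²t and xRt.
(F2): condition met.
(F3): fails — sRv but no w with sR²w and vRw.
(F4): fails — aRe but no w with aR²w and eRw.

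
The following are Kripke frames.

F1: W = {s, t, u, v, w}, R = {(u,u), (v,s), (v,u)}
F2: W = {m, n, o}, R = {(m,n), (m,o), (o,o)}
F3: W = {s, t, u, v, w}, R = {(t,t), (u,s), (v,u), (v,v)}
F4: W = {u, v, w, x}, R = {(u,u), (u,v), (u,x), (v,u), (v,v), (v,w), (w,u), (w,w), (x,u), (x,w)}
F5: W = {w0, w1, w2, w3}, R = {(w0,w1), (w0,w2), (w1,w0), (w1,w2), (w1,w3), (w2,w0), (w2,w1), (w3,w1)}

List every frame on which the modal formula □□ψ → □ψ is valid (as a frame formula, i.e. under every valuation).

F4

The schema corresponds to density: ∀x ∀y (Rxy → ∃z (Rxz ∧ Rzy)).
F1: fails — Rvs but no z with Rvz and Rzs.
F2: fails — Rmn but no z with Rmz and Rzn.
F3: fails — Rus but no z with Ruz and Rzs.
F4: holds.
F5: fails — Rw3w1 but no z with Rw3z and Rzw1.
Valid on: F4.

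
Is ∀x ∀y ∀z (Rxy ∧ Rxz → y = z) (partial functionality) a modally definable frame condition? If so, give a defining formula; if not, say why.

This is a Sahlqvist condition; the CD axiom ◇r → □r defines it.
Suppose ◇r→□r is valid. Take Rxy, Rxz and set V(r)={y}. Then ◇r at x, so □r at x, so r at z, i.e. z=y.

Yes, by ◇r → □r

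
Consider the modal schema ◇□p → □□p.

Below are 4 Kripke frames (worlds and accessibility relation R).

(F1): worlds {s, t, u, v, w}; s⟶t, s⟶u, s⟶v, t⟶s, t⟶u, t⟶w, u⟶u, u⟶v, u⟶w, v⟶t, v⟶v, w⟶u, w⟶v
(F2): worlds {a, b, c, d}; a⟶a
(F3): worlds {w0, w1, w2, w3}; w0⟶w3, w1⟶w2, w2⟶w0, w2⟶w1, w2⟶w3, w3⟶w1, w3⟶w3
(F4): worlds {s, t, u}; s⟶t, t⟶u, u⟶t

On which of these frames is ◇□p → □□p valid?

(F2), (F4)

The schema corresponds to a generalized confluence (Geach) condition: ∀x ∀y ∀z ((xRy ∧ xR²z) → ∃w (yRw ∧ z = w)).
(F1): fails — sRt, sR²t but no w* with tRw* and t=w*.
(F2): condition met.
(F3): fails — w2Rw0, w2R²w1 but no w with w0Rw and w1=w.
(F4): condition met.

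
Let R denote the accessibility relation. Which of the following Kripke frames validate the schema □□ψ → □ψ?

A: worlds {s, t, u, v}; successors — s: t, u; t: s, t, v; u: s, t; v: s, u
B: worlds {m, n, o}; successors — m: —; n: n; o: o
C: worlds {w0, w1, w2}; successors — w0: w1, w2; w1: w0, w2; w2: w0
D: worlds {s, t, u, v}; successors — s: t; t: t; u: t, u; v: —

B, D

This is the axiom for density; its first-order frame correspondent is ∀x ∀y (Rxy → ∃z (Rxz ∧ Rzy)).
A: fails — Rsu but no z with Rsz and Rzu.
B: ✓.
C: fails — Rw0w1 but no z with Rw0z and Rzw1.
D: ✓.
Valid on: B, D.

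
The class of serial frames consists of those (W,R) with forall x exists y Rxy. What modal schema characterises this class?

The condition is seriality. The D schema □r → ◇r defines it.

□r → ◇r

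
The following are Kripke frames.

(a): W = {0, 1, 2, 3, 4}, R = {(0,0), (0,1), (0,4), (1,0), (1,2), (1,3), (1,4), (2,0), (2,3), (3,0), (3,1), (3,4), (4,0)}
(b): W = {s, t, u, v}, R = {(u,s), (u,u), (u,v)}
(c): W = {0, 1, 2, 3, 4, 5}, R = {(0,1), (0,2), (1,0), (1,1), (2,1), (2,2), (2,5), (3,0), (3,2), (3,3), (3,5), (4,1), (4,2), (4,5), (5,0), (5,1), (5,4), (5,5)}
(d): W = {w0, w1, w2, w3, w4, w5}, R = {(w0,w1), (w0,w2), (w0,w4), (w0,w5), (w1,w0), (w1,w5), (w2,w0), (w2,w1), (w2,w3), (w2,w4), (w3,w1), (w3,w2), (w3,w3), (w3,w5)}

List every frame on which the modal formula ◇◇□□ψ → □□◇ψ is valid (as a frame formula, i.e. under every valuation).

Frame correspondent (Sahlqvist): ∀x ∀y ∀z ((xR²y ∧ xR²z) → ∃w (yR²w ∧ zRw)) — i.e. a generalized confluence (Geach) condition.
(a): holds.
(b): fails — uR²s, uR²s but no w with sR²w and sRw.
(c): holds.
(d): fails — w0R²w0, w0R²w4 but no w with w0R²w and w4Rw.

(a), (c)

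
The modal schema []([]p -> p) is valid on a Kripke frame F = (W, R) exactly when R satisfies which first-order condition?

Suppose □(□p→p) is valid. Take Rxy and set V(p)={w : Ryw}. Then at y, □p holds; since □(□p→p) at x, □p→p at y, so p at y, i.e. Ryy.
The converse is a direct semantic check.
Frame condition: forall x forall y (Rxy -> Ryy).

shift-reflexivity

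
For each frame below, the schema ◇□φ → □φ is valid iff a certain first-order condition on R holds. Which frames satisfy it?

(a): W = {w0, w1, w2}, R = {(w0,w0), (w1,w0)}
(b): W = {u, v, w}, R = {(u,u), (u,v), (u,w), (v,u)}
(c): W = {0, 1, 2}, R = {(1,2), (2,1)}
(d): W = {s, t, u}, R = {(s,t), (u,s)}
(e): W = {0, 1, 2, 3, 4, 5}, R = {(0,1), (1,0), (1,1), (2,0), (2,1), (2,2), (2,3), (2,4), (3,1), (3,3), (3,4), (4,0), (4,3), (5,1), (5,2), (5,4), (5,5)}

(a)

This is the axiom for the Euclidean property; its first-order frame correspondent is ∀x ∀y ∀z (Rxy ∧ Rxz → Ryz).
(a): condition met.
(b): fails — Ruv and Ruv but not Rvv.
(c): fails — R12 and R12 but not R22.
(d): fails — Rst and Rst but not Rtt.
(e): fails — R10 and R10 but not R00.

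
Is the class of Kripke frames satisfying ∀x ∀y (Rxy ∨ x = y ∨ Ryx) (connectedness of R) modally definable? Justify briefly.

Not definable by any modal formula

Any modally definable frame class is closed under disjoint unions.
Take 2 disjoint single-world reflexive frames: each is trivially connected, but their disjoint union has 2 worlds with no edge between distinct components, so it is not connected.
So the class is not modally definable.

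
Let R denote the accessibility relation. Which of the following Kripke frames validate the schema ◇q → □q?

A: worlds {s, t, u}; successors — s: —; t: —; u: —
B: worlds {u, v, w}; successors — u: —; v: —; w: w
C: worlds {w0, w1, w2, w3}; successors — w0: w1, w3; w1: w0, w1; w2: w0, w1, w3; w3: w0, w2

A, B

Frame correspondent (Sahlqvist): ∀x ∀y ∀z (Rxy ∧ Rxz → y = z) — i.e. partial functionality.
A: ✓.
B: ✓.
C: fails — w0 sees both w1 and w3.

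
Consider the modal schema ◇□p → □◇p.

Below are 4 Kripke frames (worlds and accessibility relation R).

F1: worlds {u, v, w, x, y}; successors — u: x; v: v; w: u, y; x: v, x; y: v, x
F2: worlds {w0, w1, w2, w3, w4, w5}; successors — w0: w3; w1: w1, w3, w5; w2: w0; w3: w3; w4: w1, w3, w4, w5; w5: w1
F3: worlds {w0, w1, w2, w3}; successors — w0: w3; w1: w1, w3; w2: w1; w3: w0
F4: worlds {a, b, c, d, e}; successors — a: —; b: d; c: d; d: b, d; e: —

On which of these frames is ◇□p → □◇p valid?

F1, F4

Frame correspondent (Sahlqvist): ∀x ∀y ∀z (Rxy ∧ Rxz → ∃w (Ryw ∧ Rzw)) — i.e. convergence.
F1: satisfies the condition.
F2: fails — Rw1w5 and Rw1w3 but w5 and w3 have no common successor.
F3: fails — Rw1w1 and Rw1w3 but w1 and w3 have no common successor.
F4: satisfies the condition.
Valid on: F1, F4.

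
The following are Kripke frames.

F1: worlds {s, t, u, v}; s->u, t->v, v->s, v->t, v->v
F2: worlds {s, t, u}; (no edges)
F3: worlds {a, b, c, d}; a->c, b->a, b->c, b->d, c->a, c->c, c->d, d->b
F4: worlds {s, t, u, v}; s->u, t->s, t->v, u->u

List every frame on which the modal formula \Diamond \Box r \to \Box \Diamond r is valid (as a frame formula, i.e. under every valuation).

F2

The schema corresponds to convergence: \forall x \forall y \forall z (Rxy \wedge Rxz \to \exists w (Ryw \wedge Rzw)).
F1: fails — Rsu and Rsu but u and u have no common successor.
F2: satisfies the condition.
F3: fails — Rbc and Rbd but c and d have no common successor.
F4: fails — Rts and Rtv but s and v have no common successor.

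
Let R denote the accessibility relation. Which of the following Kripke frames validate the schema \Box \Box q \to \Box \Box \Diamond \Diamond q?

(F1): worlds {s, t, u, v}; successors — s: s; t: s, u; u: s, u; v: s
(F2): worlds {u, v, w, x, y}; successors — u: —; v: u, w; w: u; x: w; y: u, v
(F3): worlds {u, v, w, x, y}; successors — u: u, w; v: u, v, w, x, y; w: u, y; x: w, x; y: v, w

(F1), (F3)

This is the axiom for a generalized confluence (Geach) condition; its first-order frame correspondent is \forall x \forall z (x R^2 z \to \exists w (x R^2 w \wedge z R^2 w)).
(F1): ✓.
(F2): fails — vR²u but no t with vR²t and uR²t.
(F3): ✓.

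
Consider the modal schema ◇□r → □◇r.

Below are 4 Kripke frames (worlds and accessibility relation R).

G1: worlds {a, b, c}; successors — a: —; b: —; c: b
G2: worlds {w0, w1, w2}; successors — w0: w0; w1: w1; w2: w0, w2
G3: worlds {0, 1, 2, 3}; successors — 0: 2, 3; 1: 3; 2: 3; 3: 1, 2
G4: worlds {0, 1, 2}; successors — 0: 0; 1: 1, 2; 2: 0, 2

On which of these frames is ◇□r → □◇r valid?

G2, G4

Frame correspondent (Sahlqvist): ∀x ∀y ∀z (Rxy ∧ Rxz → ∃w (Ryw ∧ Rzw)) — i.e. convergence.
G1: fails — Rcb and Rcb but b and b have no common successor.
G2: ✓.
G3: fails — R02 and R03 but 2 and 3 have no common successor.
G4: ✓.
Valid on: G2, G4.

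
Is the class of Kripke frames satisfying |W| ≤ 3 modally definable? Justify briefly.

Modal frame validity is preserved under disjoint unions.
Any modal formula valid on each of 4 disjoint one-world frames is valid on their disjoint union (validity is preserved under disjoint unions). Each one-world frame has |W|=1≤3, but the union has |W|=4.
Hence having at most 3 worlds is not modally definable.

No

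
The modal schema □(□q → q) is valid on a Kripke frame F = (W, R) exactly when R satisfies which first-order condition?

This is the T□ axiom.
Its frame correspondent is shift-reflexivity — ∀x ∀y (Rxy → Ryy).

shift-reflexivity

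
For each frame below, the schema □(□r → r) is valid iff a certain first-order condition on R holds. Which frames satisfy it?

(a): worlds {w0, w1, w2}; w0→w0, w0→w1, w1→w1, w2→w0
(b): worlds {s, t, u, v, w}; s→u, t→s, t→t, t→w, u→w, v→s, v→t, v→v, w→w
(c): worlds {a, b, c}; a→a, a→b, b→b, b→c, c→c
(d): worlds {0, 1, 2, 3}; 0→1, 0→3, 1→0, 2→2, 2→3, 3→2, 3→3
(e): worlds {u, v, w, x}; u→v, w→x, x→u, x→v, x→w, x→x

The schema corresponds to shift-reflexivity: ∀x ∀y (Rxy → Ryy).
(a): ✓.
(b): fails — Rts but not Rss.
(c): ✓.
(d): fails — R10 but not R00.
(e): fails — Ruv but not Rvv.

(a), (c)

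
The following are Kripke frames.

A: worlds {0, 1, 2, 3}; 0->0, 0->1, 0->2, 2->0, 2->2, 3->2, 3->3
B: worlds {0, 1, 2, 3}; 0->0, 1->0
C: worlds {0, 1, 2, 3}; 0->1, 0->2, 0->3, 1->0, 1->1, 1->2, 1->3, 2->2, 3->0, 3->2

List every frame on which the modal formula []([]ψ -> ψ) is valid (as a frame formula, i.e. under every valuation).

Frame correspondent (Sahlqvist): forall x forall y (Rxy -> Ryy) — i.e. shift-reflexivity.
A: fails — R01 but not R11.
B: condition met.
C: fails — R10 but not R00.

B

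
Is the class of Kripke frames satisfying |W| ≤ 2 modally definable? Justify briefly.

Modal frame validity is preserved under disjoint unions.
Any modal formula valid on each of 3 disjoint one-world frames is valid on their disjoint union (validity is preserved under disjoint unions). Each one-world frame has |W|=1≤2, but the union has |W|=3.
Hence having at most 2 worlds is not modally definable.

Not modally definable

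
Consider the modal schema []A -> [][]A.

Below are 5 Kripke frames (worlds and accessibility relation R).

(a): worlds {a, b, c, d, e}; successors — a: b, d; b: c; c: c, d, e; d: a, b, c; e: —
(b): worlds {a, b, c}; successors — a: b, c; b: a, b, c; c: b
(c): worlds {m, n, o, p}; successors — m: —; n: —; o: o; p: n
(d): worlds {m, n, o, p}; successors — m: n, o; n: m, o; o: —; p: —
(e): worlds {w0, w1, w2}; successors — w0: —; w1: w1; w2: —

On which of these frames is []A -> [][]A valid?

The schema corresponds to transitivity: forall x forall y forall z (Rxy & Ryz -> Rxz).
(a): fails — Rbc and Rcd but not Rbd.
(b): fails — Rab and Rba but not Raa.
(c): condition met.
(d): fails — Rnm and Rmn but not Rnn.
(e): condition met.
Valid on: (c), (e).

(c), (e)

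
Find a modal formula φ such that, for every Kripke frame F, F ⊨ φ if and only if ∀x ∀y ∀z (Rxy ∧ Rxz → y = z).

The condition is partial functionality. The CD schema ◇s → □s defines it.
Suppose ◇s→□s is valid. Take Rxy, Rxz and set V(s)={y}. Then ◇s at x, so □s at x, so s at z, i.e. z=y.

◇s → □s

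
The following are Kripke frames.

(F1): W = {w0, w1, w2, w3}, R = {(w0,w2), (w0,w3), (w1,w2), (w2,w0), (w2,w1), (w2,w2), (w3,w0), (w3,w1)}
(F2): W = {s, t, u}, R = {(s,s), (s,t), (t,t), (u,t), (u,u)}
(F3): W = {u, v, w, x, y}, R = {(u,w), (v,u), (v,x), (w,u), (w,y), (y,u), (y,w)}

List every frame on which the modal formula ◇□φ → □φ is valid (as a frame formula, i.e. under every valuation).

Frame correspondent (Sahlqvist): ∀x ∀y ∀z (Rxy ∧ Rxz → Ryz) — i.e. the Euclidean property.
(F1): fails — Rw0w2 and Rw0w3 but not Rw2w3.
(F2): fails — Rst and Rss but not Rts.
(F3): fails — Ruw and Ruw but not Rww.

none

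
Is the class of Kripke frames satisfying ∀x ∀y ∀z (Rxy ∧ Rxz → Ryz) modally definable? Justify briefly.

This is a Sahlqvist condition; the 5 axiom ◇p → □◇p defines it.
Suppose ◇p→□◇p is valid. Take Rxy, Rxz and set V(p)={y}. Then ◇p at x, so □◇p at x, so ◇p at z, so some w with Rzw has p; w=y, i.e. Rzy. By symmetry of the argument, Ryz.

Yes, by ◇p → □◇p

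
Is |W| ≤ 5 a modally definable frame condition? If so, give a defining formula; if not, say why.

If a class were modally definable it would be closed under disjoint unions (Goldblatt–Thomason).
Any modal formula valid on each of 6 disjoint one-world frames is valid on their disjoint union (validity is preserved under disjoint unions). Each one-world frame has |W|=1≤5, but the union has |W|=6.
Hence having at most 5 worlds is not modally definable.

No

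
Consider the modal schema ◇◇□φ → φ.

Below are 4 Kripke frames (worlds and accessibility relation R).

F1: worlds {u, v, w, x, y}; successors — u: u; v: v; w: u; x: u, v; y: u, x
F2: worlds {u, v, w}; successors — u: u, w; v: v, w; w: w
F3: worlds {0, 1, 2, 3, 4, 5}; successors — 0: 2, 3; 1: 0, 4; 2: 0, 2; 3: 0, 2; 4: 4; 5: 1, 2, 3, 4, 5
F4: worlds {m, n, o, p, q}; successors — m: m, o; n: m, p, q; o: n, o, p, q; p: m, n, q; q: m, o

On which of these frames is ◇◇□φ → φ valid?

none

Frame correspondent (Sahlqvist): ∀x ∀y (xR²y → ∃w (yRw ∧ x = w)) — i.e. a generalized confluence (Geach) condition.
F1: fails — wR²u but no t with uRt and w=t.
F2: fails — uR²w but no t with wRt and u=t.
F3: fails — 0R²0 but no w with 0Rw and 0=w.
F4: fails — mR²o but no w with oRw and m=w.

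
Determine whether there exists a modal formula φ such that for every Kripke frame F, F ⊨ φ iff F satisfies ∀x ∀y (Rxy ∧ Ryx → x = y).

No — not modally definable

If a class were modally definable it would be closed under surjective bounded morphisms (Goldblatt–Thomason).
The 8-cycle (worlds a,b,c,d,e,f,g,h with a→b→c→d→e→f→g→h→a) is antisymmetric. Sending even-indexed worlds to s and odd-indexed worlds to t is a surjective bounded morphism onto the two-world frame with s↔t, which is not antisymmetric.
So no modal formula (or set of formulas) defines exactly the antisymmetric frames.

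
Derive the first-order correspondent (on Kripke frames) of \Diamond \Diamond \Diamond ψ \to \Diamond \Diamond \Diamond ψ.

This is a Sahlqvist (Geach-type) schema ◇^3□^0ψ → □^0◇^3ψ.
First-order correspondent: \forall x \forall y (x R^3 y \to \exists w (y = w \wedge x R^3 w)).

\forall x \forall y (x R^3 y \to \exists w (y = w \wedge x R^3 w))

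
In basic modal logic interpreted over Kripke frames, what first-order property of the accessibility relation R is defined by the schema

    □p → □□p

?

transitivity: ∀x ∀y ∀z (Rxy ∧ Ryz → Rxz)

Suppose □p→□□p is valid. Take Rxy, Ryz and set V(p)={w : Rxw}. Then □p at x, so □□p at x, so □p at y, so p at z, i.e. Rxz.
The converse is a direct semantic check.
Frame condition: ∀x ∀y ∀z (Rxy ∧ Ryz → Rxz).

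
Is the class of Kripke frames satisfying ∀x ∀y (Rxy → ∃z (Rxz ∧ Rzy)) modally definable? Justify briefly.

Yes, by □□p → □p

The condition is density. A defining modal formula is □□p → □p.
Suppose □□p→□p is valid. Take Rxy and set V(p)={w : xR²w}. Then □□p at x, so □p at x, so p at y, i.e. ∃z(Rxz∧Rzy).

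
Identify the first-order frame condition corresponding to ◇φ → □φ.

Partial functionality

Suppose ◇φ→□φ is valid. Take Rxy, Rxz and set V(φ)={y}. Then ◇φ at x, so □φ at x, so φ at z, i.e. z=y.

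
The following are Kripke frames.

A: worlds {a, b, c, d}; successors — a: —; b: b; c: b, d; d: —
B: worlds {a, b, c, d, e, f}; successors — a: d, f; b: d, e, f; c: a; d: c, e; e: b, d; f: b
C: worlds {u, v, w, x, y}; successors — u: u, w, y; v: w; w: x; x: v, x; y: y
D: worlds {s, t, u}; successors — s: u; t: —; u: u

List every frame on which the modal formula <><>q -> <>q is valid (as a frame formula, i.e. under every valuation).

The schema corresponds to a generalized confluence (Geach) condition: forall x forall y (x R^2 y -> exists w (y = w & xRw)).
A: ✓.
B: fails — aR²b but no w with b=w and aRw.
C: fails — uR²x but no t with x=t and uRt.
D: ✓.

A, D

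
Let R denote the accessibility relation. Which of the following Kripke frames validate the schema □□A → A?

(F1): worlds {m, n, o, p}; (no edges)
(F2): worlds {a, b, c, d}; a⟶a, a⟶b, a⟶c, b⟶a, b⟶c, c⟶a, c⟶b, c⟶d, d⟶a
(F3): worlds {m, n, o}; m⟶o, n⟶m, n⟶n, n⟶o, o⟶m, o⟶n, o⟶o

This is the axiom for a generalized confluence (Geach) condition; its first-order frame correspondent is ∀x ∃w (xR²w ∧ x = w).
(F1): fails — at m but no w with mR²w and m=w.
(F2): fails — at d but no w with dR²w and d=w.
(F3): satisfies the condition.

(F3)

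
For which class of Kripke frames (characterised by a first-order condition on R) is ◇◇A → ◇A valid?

This is frame-equivalent to □A → □□A (substitute ¬A for A and contrapose).
Suppose □A→□□A is valid. Take Rxy, Ryz and set V(A)={w : Rxw}. Then □A at x, so □□A at x, so □A at y, so A at z, i.e. Rxz.

transitivity: ∀x ∀y ∀z (Rxy ∧ Ryz → Rxz)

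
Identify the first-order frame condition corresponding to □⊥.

emptiness of R

□⊥ is valid iff no world has any successor (otherwise □⊥ fails at any world with one).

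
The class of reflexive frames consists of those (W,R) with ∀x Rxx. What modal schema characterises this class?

□ψ → ψ

The condition is reflexivity. The T schema □ψ → ψ defines it.
Suppose □ψ→ψ is valid. At any x set V(ψ)={w : Rxw}. Then □ψ holds at x, so ψ holds at x, i.e. Rxx.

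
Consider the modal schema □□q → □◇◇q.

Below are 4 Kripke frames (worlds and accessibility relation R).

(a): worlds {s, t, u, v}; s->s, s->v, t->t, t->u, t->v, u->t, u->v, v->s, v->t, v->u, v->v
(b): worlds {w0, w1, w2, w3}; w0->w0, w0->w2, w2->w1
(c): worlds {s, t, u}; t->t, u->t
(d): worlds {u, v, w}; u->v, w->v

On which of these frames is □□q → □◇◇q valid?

(a), (c)

Frame correspondent (Sahlqvist): ∀x ∀z (xRz → ∃w (xR²w ∧ zR²w)) — i.e. a generalized confluence (Geach) condition.
(a): condition met.
(b): fails — w0Rw2 but no w with w0R²w and w2R²w.
(c): condition met.
(d): fails — uRv but no t with uR²t and vR²t.
Valid on: (a), (c).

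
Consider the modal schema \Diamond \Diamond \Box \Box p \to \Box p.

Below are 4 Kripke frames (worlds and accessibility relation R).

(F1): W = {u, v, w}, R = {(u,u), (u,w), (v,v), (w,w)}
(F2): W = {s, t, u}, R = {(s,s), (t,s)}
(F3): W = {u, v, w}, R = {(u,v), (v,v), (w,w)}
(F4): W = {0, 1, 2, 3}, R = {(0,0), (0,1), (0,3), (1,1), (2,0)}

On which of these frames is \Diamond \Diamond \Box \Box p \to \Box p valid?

(F2), (F3)

This is the axiom for a generalized confluence (Geach) condition; its first-order frame correspondent is \forall x \forall y \forall z ((x R^2 y \wedge xRz) \to \exists w (y R^2 w \wedge z = w)).
(F1): fails — uR²w, uRu but no t with wR²t and u=t.
(F2): ✓.
(F3): ✓.
(F4): fails — 0R²1, 0R0 but no w with 1R²w and 0=w.
Valid on: (F2), (F3).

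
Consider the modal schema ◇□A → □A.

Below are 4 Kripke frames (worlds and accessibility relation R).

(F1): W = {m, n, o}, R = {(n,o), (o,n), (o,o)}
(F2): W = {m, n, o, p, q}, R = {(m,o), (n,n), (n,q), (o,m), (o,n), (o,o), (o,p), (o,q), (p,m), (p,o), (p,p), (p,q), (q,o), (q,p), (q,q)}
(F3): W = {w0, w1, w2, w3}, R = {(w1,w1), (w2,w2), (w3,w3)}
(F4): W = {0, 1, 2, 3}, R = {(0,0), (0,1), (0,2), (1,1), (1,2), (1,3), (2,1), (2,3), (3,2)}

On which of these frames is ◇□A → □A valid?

(F3)

This is the axiom for a generalized confluence (Geach) condition; its first-order frame correspondent is ∀x ∀y ∀z ((xRy ∧ xRz) → ∃w (yRw ∧ z = w)).
(F1): fails — oRn, oRn but no w with nRw and n=w.
(F2): fails — nRq, nRn but no w with qRw and n=w.
(F3): ✓.
(F4): fails — 0R1, 0R0 but no w with 1Rw and 0=w.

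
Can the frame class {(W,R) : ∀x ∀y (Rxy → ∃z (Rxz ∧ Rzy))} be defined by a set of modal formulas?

The condition is density. A defining modal formula is □□q → □q.
Suppose □□q→□q is valid. Take Rxy and set V(q)={w : xR²w}. Then □□q at x, so □q at x, so q at y, i.e. ∃z(Rxz∧Rzy).

Definable; □□q → □q defines it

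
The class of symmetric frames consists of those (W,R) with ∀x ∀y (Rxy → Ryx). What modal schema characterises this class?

p → □◇p

A defining formula is p → □◇p (the B axiom).
Suppose p→□◇p is valid. Take Rxy and set V(p)={x}. Then p at x, so □◇p at x, so ◇p at y, so some z with Ryz has p; z=x, i.e. Ryx.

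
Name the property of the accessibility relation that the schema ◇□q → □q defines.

the Euclidean property: ∀x ∀y ∀z (Rxy ∧ Rxz → Ryz)

This is frame-equivalent to ◇q → □◇q (substitute ¬q for q and contrapose).
Suppose ◇q→□◇q is valid. Take Rxy, Rxz and set V(q)={y}. Then ◇q at x, so □◇q at x, so ◇q at z, so some w with Rzw has q; w=y, i.e. Rzy. By symmetry of the argument, Ryz.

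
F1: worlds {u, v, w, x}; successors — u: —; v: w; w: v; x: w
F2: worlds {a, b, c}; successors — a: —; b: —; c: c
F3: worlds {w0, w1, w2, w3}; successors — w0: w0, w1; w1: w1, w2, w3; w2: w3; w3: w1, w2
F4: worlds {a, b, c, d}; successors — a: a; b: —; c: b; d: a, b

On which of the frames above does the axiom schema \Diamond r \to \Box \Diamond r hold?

The schema corresponds to the Euclidean property: \forall x \forall y \forall z (Rxy \wedge Rxz \to Ryz).
F1: fails — Rvw and Rvw but not Rww.
F2: condition met.
F3: fails — Rw0w1 and Rw0w0 but not Rw1w0.
F4: fails — Rcb and Rcb but not Rbb.

F2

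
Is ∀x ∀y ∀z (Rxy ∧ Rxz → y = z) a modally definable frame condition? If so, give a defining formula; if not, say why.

Yes, by ◇q → □q

Yes: it is partial functionality, defined by the CD schema ◇q → □q.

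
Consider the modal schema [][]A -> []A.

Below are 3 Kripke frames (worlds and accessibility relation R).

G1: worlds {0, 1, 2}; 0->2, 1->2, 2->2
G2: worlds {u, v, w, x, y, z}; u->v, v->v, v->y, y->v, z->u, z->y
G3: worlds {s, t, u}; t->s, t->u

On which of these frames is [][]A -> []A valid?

G1

This is the axiom for density; its first-order frame correspondent is forall x forall y (Rxy -> exists z (Rxz & Rzy)).
G1: satisfies the condition.
G2: fails — Rzy but no t with Rzt and Rty.
G3: fails — Rtu but no z with Rtz and Rzu.
Valid on: G1.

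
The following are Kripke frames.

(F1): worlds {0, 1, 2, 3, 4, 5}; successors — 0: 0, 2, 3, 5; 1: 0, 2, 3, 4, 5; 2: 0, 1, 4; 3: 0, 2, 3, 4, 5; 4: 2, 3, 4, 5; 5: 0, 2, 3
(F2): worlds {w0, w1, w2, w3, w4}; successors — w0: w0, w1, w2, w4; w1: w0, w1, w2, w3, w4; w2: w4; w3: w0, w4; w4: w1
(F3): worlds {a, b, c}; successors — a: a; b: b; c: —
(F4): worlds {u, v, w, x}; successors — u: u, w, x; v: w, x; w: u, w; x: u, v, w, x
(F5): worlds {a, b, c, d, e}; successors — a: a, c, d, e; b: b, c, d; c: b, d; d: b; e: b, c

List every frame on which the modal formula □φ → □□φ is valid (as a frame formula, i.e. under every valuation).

(F3)

This is the axiom for transitivity; its first-order frame correspondent is ∀x ∀y ∀z (Rxy ∧ Ryz → Rxz).
(F1): fails — R53 and R34 but not R54.
(F2): fails — Rw2w4 and Rw4w1 but not Rw2w1.
(F3): holds.
(F4): fails — Rwu and Rux but not Rwx.
(F5): fails — Reb and Rbd but not Red.
Valid on: (F3).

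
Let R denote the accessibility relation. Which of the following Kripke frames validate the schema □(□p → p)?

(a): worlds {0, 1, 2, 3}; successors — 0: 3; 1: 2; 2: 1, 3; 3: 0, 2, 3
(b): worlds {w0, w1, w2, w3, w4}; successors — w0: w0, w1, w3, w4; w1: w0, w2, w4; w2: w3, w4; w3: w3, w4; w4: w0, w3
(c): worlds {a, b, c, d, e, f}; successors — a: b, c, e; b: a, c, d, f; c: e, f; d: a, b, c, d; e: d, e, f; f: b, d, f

none

Frame correspondent (Sahlqvist): ∀x ∀y (Rxy → Ryy) — i.e. shift-reflexivity.
(a): fails — R32 but not R22.
(b): fails — Rw1w2 but not Rw2w2.
(c): fails — Rab but not Rbb.
Valid on no frame.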